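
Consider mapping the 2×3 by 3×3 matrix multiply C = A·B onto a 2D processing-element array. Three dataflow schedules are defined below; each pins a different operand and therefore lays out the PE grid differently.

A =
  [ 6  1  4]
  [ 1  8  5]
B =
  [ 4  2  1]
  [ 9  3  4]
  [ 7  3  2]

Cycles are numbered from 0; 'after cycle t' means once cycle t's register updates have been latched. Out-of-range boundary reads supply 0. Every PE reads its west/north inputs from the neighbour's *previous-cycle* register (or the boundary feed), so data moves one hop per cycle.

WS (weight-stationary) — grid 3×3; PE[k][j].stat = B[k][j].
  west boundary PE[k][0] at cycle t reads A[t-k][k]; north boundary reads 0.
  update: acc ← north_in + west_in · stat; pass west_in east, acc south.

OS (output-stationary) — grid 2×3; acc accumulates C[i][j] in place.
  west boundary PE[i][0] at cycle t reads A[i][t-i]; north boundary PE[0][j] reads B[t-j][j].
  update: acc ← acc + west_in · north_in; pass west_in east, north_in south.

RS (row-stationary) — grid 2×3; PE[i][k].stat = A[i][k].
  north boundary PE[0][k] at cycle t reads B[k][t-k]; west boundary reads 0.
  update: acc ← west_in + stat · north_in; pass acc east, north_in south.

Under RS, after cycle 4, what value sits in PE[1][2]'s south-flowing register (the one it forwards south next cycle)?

register = 3

RS (2×3). Following PE[1][2] plus its west/north inputs:
  after 0 — PE[0][2] acc=0, pass-E 0, pass-S 0
  after 0 — PE[1][1] acc=0, pass-E 0, pass-S 0
  after 0 — PE[1][2] acc=0, pass-E 0, pass-S 0
  after 1 — PE[0][2] acc=0, pass-E 0, pass-S 0
  after 1 — PE[1][1] acc=0, pass-E 0, pass-S 0
  after 1 — PE[1][2] acc=0, pass-E 0, pass-S 0
  after 2 — PE[0][2] acc=61, pass-E 61, pass-S 7
  after 2 — PE[1][1] acc=76, pass-E 76, pass-S 9
  after 2 — PE[1][2] acc=0, pass-E 0, pass-S 0
  after 3 — PE[0][2] acc=27, pass-E 27, pass-S 3
  after 3 — PE[1][1] acc=26, pass-E 26, pass-S 3
  after 3 — PE[1][2] acc=111, pass-E 111, pass-S 7
  after 4 — PE[0][2] acc=18, pass-E 18, pass-S 2
  after 4 — PE[1][1] acc=33, pass-E 33, pass-S 4
  after 4 — PE[1][2] acc=41, pass-E 41, pass-S 3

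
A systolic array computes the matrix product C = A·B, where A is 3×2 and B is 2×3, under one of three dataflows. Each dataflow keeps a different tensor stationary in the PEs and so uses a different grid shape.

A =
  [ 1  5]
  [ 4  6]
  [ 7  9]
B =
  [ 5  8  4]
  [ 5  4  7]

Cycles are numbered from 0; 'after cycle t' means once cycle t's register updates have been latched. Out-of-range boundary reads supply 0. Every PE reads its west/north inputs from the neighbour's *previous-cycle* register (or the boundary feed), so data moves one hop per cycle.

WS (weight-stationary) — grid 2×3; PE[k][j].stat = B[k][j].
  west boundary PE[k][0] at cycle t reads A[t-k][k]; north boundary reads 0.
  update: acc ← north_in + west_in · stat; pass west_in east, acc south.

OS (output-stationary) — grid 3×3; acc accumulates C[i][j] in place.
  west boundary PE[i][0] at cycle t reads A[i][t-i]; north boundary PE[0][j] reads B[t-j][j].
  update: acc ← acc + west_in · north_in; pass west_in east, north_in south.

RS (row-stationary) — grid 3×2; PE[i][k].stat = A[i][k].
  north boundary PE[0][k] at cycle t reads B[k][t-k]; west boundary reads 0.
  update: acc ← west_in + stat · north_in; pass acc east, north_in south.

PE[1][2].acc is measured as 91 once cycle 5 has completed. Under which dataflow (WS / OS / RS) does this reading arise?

dataflow = WS

WS (2×3 grid), PE[1][2]:
  cycle 0: PE[1][2] → acc 0, east 0, south 0
  cycle 1: PE[1][2] → acc 0, east 0, south 0
  cycle 2: PE[1][2] → acc 0, east 0, south 0
  cycle 3: PE[1][2] → acc 39, east 5, south 39
  cycle 4: PE[1][2] → acc 58, east 6, south 58
  cycle 5: PE[1][2] → acc 91, east 9, south 91
OS (3×3 grid), PE[1][2]:
  cycle 0: PE[1][2] → acc 0, east 0, south 0
  cycle 1: PE[1][2] → acc 0, east 0, south 0
  cycle 2: PE[1][2] → acc 0, east 0, south 0
  cycle 3: PE[1][2] → acc 16, east 4, south 4
  cycle 4: PE[1][2] → acc 58, east 6, south 7
  cycle 5: PE[1][2] → acc 58, east 0, south 0
— RS: 3×2 array has no PE[1][2].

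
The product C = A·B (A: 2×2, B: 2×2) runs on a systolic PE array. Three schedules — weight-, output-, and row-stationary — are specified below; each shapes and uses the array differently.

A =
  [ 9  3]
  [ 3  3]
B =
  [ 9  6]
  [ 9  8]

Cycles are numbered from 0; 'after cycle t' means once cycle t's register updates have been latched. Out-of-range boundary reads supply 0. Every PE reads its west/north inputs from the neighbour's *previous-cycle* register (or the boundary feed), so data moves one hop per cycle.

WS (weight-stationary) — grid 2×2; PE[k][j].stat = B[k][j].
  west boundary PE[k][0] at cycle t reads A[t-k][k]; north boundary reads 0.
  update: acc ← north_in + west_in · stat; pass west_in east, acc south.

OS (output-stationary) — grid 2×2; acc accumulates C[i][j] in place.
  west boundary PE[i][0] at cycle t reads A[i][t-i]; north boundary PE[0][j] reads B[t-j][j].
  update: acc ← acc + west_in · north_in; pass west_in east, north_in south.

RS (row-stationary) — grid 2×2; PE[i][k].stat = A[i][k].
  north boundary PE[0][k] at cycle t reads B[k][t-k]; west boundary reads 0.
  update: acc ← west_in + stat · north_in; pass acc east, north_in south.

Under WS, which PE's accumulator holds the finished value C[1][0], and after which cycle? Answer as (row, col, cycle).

Under WS, C[1][0] lands at PE[1][0]:
  t=0 PE[1][0]: acc=0 h=0 v=0
  t=1 PE[1][0]: acc=108 h=3 v=108
  t=2 PE[1][0]: acc=54 h=3 v=54

(row, col, cycle) = (1, 0, 2)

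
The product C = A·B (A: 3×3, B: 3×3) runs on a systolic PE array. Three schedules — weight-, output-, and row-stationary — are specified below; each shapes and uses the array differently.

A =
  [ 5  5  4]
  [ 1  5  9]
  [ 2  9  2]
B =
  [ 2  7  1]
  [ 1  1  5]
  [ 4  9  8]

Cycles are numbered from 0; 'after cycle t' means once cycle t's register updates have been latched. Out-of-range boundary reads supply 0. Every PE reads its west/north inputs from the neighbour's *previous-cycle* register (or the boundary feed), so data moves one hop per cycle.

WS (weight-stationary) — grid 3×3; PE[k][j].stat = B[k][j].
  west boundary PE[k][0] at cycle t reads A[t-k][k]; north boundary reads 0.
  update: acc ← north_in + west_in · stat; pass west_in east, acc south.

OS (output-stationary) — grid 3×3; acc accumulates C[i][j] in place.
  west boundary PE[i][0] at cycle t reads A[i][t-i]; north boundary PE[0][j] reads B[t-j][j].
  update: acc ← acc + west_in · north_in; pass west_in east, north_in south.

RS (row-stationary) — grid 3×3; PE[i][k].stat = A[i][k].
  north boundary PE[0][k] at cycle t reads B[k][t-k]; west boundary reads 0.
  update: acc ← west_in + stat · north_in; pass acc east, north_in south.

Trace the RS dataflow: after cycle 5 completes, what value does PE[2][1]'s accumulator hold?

PE[2][1].acc = 47

Tracing RS — 3×3 array, target PE[2][1]:
  0: (1,1).acc=0  regs=<0,0>
  0: (2,0).acc=0  regs=<0,0>
  0: (2,1).acc=0  regs=<0,0>
  1: (1,1).acc=0  regs=<0,0>
  1: (2,0).acc=0  regs=<0,0>
  1: (2,1).acc=0  regs=<0,0>
  2: (1,1).acc=7  regs=<7,1>
  2: (2,0).acc=4  regs=<4,2>
  2: (2,1).acc=0  regs=<0,0>
  3: (1,1).acc=12  regs=<12,1>
  3: (2,0).acc=14  regs=<14,7>
  3: (2,1).acc=13  regs=<13,1>
  4: (1,1).acc=26  regs=<26,5>
  4: (2,0).acc=2  regs=<2,1>
  4: (2,1).acc=23  regs=<23,1>
  5: (1,1).acc=0  regs=<0,0>
  5: (2,0).acc=0  regs=<0,0>
  5: (2,1).acc=47  regs=<47,5>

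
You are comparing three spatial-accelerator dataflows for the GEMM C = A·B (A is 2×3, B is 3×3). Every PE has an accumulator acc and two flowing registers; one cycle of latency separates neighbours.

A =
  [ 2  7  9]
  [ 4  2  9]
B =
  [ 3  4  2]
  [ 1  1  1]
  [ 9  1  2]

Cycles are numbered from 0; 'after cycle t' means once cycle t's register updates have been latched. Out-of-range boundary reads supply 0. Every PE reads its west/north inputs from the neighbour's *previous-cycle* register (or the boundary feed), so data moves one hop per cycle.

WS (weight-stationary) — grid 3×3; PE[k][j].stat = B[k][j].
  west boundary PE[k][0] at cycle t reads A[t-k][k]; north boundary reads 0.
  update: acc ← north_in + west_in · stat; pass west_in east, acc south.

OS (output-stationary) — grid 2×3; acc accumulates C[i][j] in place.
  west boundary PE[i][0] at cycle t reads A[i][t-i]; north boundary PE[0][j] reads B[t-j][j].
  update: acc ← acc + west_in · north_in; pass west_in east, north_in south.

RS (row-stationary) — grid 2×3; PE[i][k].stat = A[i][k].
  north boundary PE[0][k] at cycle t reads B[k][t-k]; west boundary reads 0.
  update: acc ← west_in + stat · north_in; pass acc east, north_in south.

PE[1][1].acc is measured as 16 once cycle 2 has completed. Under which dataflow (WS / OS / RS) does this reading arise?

dataflow = OS

Under WS (3×3), PE[1][1]:
  0: (1,1).acc=0  regs=<0,0>
  1: (1,1).acc=0  regs=<0,0>
  2: (1,1).acc=15  regs=<7,15>
Under OS (2×3), PE[1][1]:
  0: (1,1).acc=0  regs=<0,0>
  1: (1,1).acc=0  regs=<0,0>
  2: (1,1).acc=16  regs=<4,4>
Under RS (2×3), PE[1][1]:
  0: (1,1).acc=0  regs=<0,0>
  1: (1,1).acc=0  regs=<0,0>
  2: (1,1).acc=14  regs=<14,1>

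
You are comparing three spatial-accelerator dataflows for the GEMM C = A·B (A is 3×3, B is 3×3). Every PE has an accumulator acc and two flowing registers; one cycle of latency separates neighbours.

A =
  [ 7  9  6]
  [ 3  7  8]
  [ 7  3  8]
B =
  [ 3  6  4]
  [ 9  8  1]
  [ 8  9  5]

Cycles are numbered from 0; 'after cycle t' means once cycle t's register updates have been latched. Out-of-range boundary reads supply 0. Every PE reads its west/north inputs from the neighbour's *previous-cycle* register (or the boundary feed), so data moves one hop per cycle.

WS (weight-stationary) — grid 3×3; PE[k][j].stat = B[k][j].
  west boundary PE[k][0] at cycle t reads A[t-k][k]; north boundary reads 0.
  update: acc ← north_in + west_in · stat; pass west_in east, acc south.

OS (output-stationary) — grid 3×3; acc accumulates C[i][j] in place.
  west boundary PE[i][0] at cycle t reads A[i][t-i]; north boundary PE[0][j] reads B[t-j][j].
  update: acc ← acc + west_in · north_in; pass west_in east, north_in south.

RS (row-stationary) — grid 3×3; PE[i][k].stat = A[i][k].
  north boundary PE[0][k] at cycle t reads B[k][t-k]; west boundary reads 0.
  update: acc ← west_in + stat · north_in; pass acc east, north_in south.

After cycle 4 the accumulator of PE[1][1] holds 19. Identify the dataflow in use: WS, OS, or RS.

WS (3×3 grid), PE[1][1]:
  @0  [1,1]  acc 0  |  →0  ↓0
  @1  [1,1]  acc 0  |  →0  ↓0
  @2  [1,1]  acc 114  |  →9  ↓114
  @3  [1,1]  acc 74  |  →7  ↓74
  @4  [1,1]  acc 66  |  →3  ↓66
OS (3×3 grid), PE[1][1]:
  @0  [1,1]  acc 0  |  →0  ↓0
  @1  [1,1]  acc 0  |  →0  ↓0
  @2  [1,1]  acc 18  |  →3  ↓6
  @3  [1,1]  acc 74  |  →7  ↓8
  @4  [1,1]  acc 146  |  →8  ↓9
RS (3×3 grid), PE[1][1]:
  @0  [1,1]  acc 0  |  →0  ↓0
  @1  [1,1]  acc 0  |  →0  ↓0
  @2  [1,1]  acc 72  |  →72  ↓9
  @3  [1,1]  acc 74  |  →74  ↓8
  @4  [1,1]  acc 19  |  →19  ↓1

dataflow = RS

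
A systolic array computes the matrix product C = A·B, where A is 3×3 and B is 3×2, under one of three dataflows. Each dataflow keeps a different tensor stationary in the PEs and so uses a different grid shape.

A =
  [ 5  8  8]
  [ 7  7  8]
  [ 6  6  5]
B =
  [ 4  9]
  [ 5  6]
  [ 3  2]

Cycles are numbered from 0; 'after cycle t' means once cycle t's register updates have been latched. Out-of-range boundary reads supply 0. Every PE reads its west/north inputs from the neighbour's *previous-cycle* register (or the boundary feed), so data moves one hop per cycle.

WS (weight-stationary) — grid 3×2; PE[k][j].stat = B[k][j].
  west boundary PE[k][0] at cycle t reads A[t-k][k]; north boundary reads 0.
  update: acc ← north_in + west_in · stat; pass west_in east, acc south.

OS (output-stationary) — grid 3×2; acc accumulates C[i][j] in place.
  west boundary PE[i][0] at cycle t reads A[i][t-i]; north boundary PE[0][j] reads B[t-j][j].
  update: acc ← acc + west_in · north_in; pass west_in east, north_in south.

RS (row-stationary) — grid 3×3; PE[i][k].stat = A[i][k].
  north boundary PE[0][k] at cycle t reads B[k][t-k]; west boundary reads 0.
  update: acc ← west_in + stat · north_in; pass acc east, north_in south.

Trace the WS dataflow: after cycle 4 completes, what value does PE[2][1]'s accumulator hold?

WS 3×2: PE[2][1] cycle-by-cycle (with neighbour feeds):
  @0  [1,1]  acc 0  |  →0  ↓0
  @0  [2,0]  acc 0  |  →0  ↓0
  @0  [2,1]  acc 0  |  →0  ↓0
  @1  [1,1]  acc 0  |  →0  ↓0
  @1  [2,0]  acc 0  |  →0  ↓0
  @1  [2,1]  acc 0  |  →0  ↓0
  @2  [1,1]  acc 93  |  →8  ↓93
  @2  [2,0]  acc 84  |  →8  ↓84
  @2  [2,1]  acc 0  |  →0  ↓0
  @3  [1,1]  acc 105  |  →7  ↓105
  @3  [2,0]  acc 87  |  →8  ↓87
  @3  [2,1]  acc 109  |  →8  ↓109
  @4  [1,1]  acc 90  |  →6  ↓90
  @4  [2,0]  acc 69  |  →5  ↓69
  @4  [2,1]  acc 121  |  →8  ↓121

PE[2][1].acc = 121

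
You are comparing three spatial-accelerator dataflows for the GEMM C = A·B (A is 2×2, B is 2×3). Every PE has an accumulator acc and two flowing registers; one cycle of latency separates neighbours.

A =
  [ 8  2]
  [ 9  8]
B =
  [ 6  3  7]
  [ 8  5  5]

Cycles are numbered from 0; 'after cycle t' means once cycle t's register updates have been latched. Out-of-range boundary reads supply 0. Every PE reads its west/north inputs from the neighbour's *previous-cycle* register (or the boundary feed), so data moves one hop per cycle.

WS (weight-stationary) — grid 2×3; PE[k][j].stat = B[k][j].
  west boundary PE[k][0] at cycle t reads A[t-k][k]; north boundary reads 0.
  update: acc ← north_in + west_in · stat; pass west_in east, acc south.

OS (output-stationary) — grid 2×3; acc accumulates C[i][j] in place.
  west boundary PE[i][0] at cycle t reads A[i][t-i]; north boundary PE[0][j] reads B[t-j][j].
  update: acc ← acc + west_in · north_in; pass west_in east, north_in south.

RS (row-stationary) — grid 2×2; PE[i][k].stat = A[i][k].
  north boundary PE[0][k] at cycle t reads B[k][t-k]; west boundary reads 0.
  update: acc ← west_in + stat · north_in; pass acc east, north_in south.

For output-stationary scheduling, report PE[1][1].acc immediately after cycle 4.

PE[1][1].acc = 67

OS 2×3: PE[1][1] cycle-by-cycle (with neighbour feeds):
  step 0 · PE0,1: acc=0; fwd→0 fwd↓0
  step 0 · PE1,0: acc=0; fwd→0 fwd↓0
  step 0 · PE1,1: acc=0; fwd→0 fwd↓0
  step 1 · PE0,1: acc=24; fwd→8 fwd↓3
  step 1 · PE1,0: acc=54; fwd→9 fwd↓6
  step 1 · PE1,1: acc=0; fwd→0 fwd↓0
  step 2 · PE0,1: acc=34; fwd→2 fwd↓5
  step 2 · PE1,0: acc=118; fwd→8 fwd↓8
  step 2 · PE1,1: acc=27; fwd→9 fwd↓3
  step 3 · PE0,1: acc=34; fwd→0 fwd↓0
  step 3 · PE1,0: acc=118; fwd→0 fwd↓0
  step 3 · PE1,1: acc=67; fwd→8 fwd↓5
  step 4 · PE0,1: acc=34; fwd→0 fwd↓0
  step 4 · PE1,0: acc=118; fwd→0 fwd↓0
  step 4 · PE1,1: acc=67; fwd→0 fwd↓0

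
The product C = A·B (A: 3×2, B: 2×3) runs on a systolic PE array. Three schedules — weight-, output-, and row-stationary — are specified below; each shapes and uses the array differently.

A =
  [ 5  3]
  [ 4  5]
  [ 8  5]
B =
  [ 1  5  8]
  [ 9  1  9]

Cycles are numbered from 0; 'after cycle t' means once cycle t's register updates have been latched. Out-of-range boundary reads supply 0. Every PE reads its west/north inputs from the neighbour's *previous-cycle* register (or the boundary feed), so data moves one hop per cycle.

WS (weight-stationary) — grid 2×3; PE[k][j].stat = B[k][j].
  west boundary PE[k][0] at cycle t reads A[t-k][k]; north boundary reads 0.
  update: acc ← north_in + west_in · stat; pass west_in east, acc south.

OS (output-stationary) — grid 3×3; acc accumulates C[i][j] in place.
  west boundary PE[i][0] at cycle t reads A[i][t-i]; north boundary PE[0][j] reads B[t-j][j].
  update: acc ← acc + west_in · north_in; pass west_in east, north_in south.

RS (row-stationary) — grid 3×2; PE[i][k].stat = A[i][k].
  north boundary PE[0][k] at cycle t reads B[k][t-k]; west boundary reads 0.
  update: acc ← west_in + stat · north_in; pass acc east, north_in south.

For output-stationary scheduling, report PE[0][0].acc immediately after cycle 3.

Tracing OS — 3×3 array, target PE[0][0]:
  after 0 — PE[0][0] acc=5, pass-E 5, pass-S 1
  after 1 — PE[0][0] acc=32, pass-E 3, pass-S 9
  after 2 — PE[0][0] acc=32, pass-E 0, pass-S 0
  after 3 — PE[0][0] acc=32, pass-E 0, pass-S 0

PE[0][0].acc = 32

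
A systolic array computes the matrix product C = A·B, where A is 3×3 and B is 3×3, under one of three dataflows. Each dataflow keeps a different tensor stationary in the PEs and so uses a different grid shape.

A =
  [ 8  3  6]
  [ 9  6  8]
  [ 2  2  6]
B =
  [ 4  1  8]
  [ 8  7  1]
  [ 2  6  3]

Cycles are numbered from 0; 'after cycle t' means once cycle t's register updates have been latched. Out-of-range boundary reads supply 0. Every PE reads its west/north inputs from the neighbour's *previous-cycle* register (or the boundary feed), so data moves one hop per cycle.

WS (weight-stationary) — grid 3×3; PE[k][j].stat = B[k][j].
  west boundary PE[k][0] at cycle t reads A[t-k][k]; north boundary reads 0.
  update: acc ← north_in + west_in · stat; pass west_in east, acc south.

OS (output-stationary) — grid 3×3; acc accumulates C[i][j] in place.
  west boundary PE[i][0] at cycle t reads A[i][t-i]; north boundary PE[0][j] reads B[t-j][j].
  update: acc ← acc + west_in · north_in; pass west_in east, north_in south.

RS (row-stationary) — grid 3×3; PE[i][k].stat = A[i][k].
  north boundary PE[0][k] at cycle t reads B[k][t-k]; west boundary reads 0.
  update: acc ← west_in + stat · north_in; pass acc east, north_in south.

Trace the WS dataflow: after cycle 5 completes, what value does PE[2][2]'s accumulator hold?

PE[2][2].acc = 102

WS (3×3). Following PE[2][2] plus its west/north inputs:
  cycle 0: PE[1][2] → acc 0, east 0, south 0
  cycle 0: PE[2][1] → acc 0, east 0, south 0
  cycle 0: PE[2][2] → acc 0, east 0, south 0
  cycle 1: PE[1][2] → acc 0, east 0, south 0
  cycle 1: PE[2][1] → acc 0, east 0, south 0
  cycle 1: PE[2][2] → acc 0, east 0, south 0
  cycle 2: PE[1][2] → acc 0, east 0, south 0
  cycle 2: PE[2][1] → acc 0, east 0, south 0
  cycle 2: PE[2][2] → acc 0, east 0, south 0
  cycle 3: PE[1][2] → acc 67, east 3, south 67
  cycle 3: PE[2][1] → acc 65, east 6, south 65
  cycle 3: PE[2][2] → acc 0, east 0, south 0
  cycle 4: PE[1][2] → acc 78, east 6, south 78
  cycle 4: PE[2][1] → acc 99, east 8, south 99
  cycle 4: PE[2][2] → acc 85, east 6, south 85
  cycle 5: PE[1][2] → acc 18, east 2, south 18
  cycle 5: PE[2][1] → acc 52, east 6, south 52
  cycle 5: PE[2][2] → acc 102, east 8, south 102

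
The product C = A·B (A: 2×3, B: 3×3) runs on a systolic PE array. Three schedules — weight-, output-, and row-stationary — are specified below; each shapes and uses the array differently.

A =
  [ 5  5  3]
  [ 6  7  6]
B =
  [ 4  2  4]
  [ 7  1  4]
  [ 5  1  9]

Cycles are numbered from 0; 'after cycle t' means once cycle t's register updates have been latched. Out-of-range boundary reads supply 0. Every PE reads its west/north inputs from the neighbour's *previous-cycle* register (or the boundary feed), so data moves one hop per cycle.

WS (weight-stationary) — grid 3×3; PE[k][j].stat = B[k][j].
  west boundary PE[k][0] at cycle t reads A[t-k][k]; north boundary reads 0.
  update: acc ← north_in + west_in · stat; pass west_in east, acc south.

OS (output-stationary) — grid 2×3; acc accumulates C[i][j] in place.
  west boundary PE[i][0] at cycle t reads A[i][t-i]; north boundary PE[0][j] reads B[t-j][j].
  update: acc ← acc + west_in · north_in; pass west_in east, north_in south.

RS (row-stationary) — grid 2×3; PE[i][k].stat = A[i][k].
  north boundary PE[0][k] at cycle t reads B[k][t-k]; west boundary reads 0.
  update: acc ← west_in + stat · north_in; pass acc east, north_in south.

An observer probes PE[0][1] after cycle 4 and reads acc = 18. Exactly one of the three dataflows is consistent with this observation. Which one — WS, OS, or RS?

dataflow = OS

WS (3×3 grid), PE[0][1]:
  after 0 — PE[0][1] acc=0, pass-E 0, pass-S 0
  after 1 — PE[0][1] acc=10, pass-E 5, pass-S 10
  after 2 — PE[0][1] acc=12, pass-E 6, pass-S 12
  after 3 — PE[0][1] acc=0, pass-E 0, pass-S 0
  after 4 — PE[0][1] acc=0, pass-E 0, pass-S 0
OS (2×3 grid), PE[0][1]:
  after 0 — PE[0][1] acc=0, pass-E 0, pass-S 0
  after 1 — PE[0][1] acc=10, pass-E 5, pass-S 2
  after 2 — PE[0][1] acc=15, pass-E 5, pass-S 1
  after 3 — PE[0][1] acc=18, pass-E 3, pass-S 1
  after 4 — PE[0][1] acc=18, pass-E 0, pass-S 0
RS (2×3 grid), PE[0][1]:
  after 0 — PE[0][1] acc=0, pass-E 0, pass-S 0
  after 1 — PE[0][1] acc=55, pass-E 55, pass-S 7
  after 2 — PE[0][1] acc=15, pass-E 15, pass-S 1
  after 3 — PE[0][1] acc=40, pass-E 40, pass-S 4
  after 4 — PE[0][1] acc=0, pass-E 0, pass-S 0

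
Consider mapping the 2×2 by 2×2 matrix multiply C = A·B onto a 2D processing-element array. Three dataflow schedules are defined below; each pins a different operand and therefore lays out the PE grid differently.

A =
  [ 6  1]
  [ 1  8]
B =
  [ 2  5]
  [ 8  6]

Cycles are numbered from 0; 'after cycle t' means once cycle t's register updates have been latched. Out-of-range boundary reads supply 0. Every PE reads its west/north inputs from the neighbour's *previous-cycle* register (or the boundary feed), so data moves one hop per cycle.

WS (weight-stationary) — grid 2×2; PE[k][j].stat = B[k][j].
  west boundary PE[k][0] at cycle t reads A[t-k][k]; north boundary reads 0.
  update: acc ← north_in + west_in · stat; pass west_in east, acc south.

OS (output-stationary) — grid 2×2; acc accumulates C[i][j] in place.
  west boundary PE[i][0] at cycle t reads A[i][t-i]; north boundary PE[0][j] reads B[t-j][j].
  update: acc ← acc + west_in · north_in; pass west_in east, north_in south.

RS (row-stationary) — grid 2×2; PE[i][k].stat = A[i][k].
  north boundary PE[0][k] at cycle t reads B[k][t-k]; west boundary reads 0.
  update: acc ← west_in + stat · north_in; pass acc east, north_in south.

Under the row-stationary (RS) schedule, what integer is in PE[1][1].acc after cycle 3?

RS 2×2: PE[1][1] cycle-by-cycle (with neighbour feeds):
  cycle 0: PE[0][1] → acc 0, east 0, south 0
  cycle 0: PE[1][0] → acc 0, east 0, south 0
  cycle 0: PE[1][1] → acc 0, east 0, south 0
  cycle 1: PE[0][1] → acc 20, east 20, south 8
  cycle 1: PE[1][0] → acc 2, east 2, south 2
  cycle 1: PE[1][1] → acc 0, east 0, south 0
  cycle 2: PE[0][1] → acc 36, east 36, south 6
  cycle 2: PE[1][0] → acc 5, east 5, south 5
  cycle 2: PE[1][1] → acc 66, east 66, south 8
  cycle 3: PE[0][1] → acc 0, east 0, south 0
  cycle 3: PE[1][0] → acc 0, east 0, south 0
  cycle 3: PE[1][1] → acc 53, east 53, south 6

PE[1][1].acc = 53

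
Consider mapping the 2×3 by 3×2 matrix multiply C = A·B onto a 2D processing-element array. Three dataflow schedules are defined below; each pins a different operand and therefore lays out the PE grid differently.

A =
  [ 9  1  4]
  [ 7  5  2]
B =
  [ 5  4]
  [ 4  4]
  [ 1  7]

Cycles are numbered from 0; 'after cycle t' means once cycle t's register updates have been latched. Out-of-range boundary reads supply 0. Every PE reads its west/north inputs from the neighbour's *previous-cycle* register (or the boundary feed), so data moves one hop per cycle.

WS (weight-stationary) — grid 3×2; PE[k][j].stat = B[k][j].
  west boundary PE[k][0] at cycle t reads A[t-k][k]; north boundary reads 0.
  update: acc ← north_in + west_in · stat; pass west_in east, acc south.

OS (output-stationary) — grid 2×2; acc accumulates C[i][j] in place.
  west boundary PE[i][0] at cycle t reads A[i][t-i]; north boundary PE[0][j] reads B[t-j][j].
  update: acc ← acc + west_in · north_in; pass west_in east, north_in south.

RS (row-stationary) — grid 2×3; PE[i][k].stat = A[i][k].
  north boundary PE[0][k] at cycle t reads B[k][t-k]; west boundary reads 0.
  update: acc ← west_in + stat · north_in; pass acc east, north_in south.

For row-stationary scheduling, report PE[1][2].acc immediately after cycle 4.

PE[1][2].acc = 62

Tracing RS — 2×3 array, target PE[1][2]:
  t=0 PE[0][2]: acc=0 h=0 v=0
  t=0 PE[1][1]: acc=0 h=0 v=0
  t=0 PE[1][2]: acc=0 h=0 v=0
  t=1 PE[0][2]: acc=0 h=0 v=0
  t=1 PE[1][1]: acc=0 h=0 v=0
  t=1 PE[1][2]: acc=0 h=0 v=0
  t=2 PE[0][2]: acc=53 h=53 v=1
  t=2 PE[1][1]: acc=55 h=55 v=4
  t=2 PE[1][2]: acc=0 h=0 v=0
  t=3 PE[0][2]: acc=68 h=68 v=7
  t=3 PE[1][1]: acc=48 h=48 v=4
  t=3 PE[1][2]: acc=57 h=57 v=1
  t=4 PE[0][2]: acc=0 h=0 v=0
  t=4 PE[1][1]: acc=0 h=0 v=0
  t=4 PE[1][2]: acc=62 h=62 v=7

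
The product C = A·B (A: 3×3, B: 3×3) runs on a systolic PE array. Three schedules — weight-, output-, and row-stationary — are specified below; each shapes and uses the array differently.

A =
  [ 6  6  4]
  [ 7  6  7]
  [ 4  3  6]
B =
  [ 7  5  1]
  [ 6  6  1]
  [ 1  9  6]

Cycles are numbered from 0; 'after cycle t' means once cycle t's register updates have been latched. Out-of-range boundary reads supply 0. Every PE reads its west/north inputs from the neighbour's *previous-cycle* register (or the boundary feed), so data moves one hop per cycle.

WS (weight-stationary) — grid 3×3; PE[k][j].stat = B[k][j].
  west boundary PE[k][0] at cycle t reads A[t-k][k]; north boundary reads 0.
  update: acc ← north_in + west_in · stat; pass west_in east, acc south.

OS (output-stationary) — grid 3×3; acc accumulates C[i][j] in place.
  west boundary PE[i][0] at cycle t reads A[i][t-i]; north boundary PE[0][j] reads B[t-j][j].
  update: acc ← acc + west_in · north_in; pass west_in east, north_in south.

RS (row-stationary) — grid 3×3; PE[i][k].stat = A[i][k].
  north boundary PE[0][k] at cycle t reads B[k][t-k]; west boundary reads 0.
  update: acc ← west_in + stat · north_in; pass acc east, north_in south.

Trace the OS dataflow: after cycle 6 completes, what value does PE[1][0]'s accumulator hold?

Tracing OS — 3×3 array, target PE[1][0]:
  @0  [0,0]  acc 42  |  →6  ↓7
  @0  [1,0]  acc 0  |  →0  ↓0
  @1  [0,0]  acc 78  |  →6  ↓6
  @1  [1,0]  acc 49  |  →7  ↓7
  @2  [0,0]  acc 82  |  →4  ↓1
  @2  [1,0]  acc 85  |  →6  ↓6
  @3  [0,0]  acc 82  |  →0  ↓0
  @3  [1,0]  acc 92  |  →7  ↓1
  @4  [0,0]  acc 82  |  →0  ↓0
  @4  [1,0]  acc 92  |  →0  ↓0
  @5  [0,0]  acc 82  |  →0  ↓0
  @5  [1,0]  acc 92  |  →0  ↓0
  @6  [0,0]  acc 82  |  →0  ↓0
  @6  [1,0]  acc 92  |  →0  ↓0

PE[1][0].acc = 92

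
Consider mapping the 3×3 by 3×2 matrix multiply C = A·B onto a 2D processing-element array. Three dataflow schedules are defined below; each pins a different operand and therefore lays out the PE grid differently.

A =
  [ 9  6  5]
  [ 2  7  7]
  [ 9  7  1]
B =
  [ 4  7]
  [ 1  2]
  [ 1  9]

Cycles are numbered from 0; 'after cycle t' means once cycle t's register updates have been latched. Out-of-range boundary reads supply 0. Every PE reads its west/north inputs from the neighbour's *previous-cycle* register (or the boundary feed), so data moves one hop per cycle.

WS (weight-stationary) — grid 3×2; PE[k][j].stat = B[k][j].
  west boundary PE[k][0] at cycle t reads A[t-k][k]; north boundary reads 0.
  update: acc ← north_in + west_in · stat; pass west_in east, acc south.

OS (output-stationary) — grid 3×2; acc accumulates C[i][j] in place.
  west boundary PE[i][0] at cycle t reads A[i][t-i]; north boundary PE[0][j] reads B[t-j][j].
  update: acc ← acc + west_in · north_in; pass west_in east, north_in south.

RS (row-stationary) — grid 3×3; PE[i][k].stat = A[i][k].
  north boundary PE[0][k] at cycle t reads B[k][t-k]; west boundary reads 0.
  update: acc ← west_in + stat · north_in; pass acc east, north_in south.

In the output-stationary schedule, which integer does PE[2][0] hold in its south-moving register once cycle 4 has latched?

register = 1

OS on a 3×2 grid — tracing PE[2][0] and its feeders:
  t=0 PE[1][0]: acc=0 h=0 v=0
  t=0 PE[2][0]: acc=0 h=0 v=0
  t=1 PE[1][0]: acc=8 h=2 v=4
  t=1 PE[2][0]: acc=0 h=0 v=0
  t=2 PE[1][0]: acc=15 h=7 v=1
  t=2 PE[2][0]: acc=36 h=9 v=4
  t=3 PE[1][0]: acc=22 h=7 v=1
  t=3 PE[2][0]: acc=43 h=7 v=1
  t=4 PE[1][0]: acc=22 h=0 v=0
  t=4 PE[2][0]: acc=44 h=1 v=1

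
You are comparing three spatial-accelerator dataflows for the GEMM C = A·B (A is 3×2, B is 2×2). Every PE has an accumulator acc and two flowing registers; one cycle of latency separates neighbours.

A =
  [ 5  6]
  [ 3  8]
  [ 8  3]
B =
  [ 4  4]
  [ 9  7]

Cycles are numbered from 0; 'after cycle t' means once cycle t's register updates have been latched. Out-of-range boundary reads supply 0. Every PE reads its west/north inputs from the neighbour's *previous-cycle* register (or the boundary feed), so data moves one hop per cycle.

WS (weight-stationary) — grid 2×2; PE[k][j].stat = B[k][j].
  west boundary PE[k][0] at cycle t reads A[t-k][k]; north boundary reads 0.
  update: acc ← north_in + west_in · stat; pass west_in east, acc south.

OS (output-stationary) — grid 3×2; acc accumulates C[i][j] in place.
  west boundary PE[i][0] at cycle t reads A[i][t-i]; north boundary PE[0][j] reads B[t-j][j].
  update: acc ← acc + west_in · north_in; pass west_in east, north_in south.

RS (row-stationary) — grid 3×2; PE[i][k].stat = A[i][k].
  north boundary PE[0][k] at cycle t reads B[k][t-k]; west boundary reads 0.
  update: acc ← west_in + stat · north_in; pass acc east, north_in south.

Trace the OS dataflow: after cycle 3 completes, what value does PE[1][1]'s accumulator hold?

OS (3×2). Following PE[1][1] plus its west/north inputs:
  after 0 — PE[0][1] acc=0, pass-E 0, pass-S 0
  after 0 — PE[1][0] acc=0, pass-E 0, pass-S 0
  after 0 — PE[1][1] acc=0, pass-E 0, pass-S 0
  after 1 — PE[0][1] acc=20, pass-E 5, pass-S 4
  after 1 — PE[1][0] acc=12, pass-E 3, pass-S 4
  after 1 — PE[1][1] acc=0, pass-E 0, pass-S 0
  after 2 — PE[0][1] acc=62, pass-E 6, pass-S 7
  after 2 — PE[1][0] acc=84, pass-E 8, pass-S 9
  after 2 — PE[1][1] acc=12, pass-E 3, pass-S 4
  after 3 — PE[0][1] acc=62, pass-E 0, pass-S 0
  after 3 — PE[1][0] acc=84, pass-E 0, pass-S 0
  after 3 — PE[1][1] acc=68, pass-E 8, pass-S 7

PE[1][1].acc = 68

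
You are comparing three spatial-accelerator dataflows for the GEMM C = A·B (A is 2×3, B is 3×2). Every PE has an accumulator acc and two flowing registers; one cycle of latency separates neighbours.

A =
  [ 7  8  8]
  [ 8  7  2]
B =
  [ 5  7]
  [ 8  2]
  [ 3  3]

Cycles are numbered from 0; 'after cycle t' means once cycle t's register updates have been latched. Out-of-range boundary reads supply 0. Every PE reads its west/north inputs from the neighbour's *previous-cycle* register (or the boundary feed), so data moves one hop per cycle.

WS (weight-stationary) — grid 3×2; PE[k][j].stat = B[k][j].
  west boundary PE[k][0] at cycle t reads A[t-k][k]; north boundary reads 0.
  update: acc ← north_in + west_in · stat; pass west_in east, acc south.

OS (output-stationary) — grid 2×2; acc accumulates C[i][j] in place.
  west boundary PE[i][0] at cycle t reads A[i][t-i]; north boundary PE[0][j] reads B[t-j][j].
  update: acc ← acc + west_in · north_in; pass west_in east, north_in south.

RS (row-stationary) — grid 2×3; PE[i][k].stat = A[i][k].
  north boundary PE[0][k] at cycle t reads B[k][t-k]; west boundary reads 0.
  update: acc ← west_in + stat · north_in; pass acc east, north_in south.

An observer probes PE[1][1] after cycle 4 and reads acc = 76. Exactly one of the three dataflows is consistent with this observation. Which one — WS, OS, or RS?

— WS: 3×2; PE[1][1] trace:
  0: (1,1).acc=0  regs=<0,0>
  1: (1,1).acc=0  regs=<0,0>
  2: (1,1).acc=65  regs=<8,65>
  3: (1,1).acc=70  regs=<7,70>
  4: (1,1).acc=0  regs=<0,0>
— OS: 2×2; PE[1][1] trace:
  0: (1,1).acc=0  regs=<0,0>
  1: (1,1).acc=0  regs=<0,0>
  2: (1,1).acc=56  regs=<8,7>
  3: (1,1).acc=70  regs=<7,2>
  4: (1,1).acc=76  regs=<2,3>
— RS: 2×3; PE[1][1] trace:
  0: (1,1).acc=0  regs=<0,0>
  1: (1,1).acc=0  regs=<0,0>
  2: (1,1).acc=96  regs=<96,8>
  3: (1,1).acc=70  regs=<70,2>
  4: (1,1).acc=0  regs=<0,0>

dataflow = OS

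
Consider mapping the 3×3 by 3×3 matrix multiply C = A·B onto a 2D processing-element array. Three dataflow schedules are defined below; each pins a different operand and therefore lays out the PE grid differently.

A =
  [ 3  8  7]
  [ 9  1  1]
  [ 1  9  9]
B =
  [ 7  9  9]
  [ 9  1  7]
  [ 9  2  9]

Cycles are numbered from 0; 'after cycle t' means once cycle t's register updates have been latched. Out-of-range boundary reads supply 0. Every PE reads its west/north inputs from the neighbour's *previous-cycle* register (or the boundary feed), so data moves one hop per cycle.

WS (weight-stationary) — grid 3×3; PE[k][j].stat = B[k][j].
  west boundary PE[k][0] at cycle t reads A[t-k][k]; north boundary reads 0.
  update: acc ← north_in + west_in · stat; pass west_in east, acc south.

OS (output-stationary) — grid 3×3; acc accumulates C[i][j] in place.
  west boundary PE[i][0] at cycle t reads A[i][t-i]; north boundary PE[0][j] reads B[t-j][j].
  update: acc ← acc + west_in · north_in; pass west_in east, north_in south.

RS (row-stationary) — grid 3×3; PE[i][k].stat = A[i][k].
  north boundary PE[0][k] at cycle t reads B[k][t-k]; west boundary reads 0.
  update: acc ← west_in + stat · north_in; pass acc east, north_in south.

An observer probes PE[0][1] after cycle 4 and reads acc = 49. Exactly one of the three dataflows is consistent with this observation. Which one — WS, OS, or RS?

dataflow = OS

WS (3×3 grid), PE[0][1]:
  @0  [0,1]  acc 0  |  →0  ↓0
  @1  [0,1]  acc 27  |  →3  ↓27
  @2  [0,1]  acc 81  |  →9  ↓81
  @3  [0,1]  acc 9  |  →1  ↓9
  @4  [0,1]  acc 0  |  →0  ↓0
OS (3×3 grid), PE[0][1]:
  @0  [0,1]  acc 0  |  →0  ↓0
  @1  [0,1]  acc 27  |  →3  ↓9
  @2  [0,1]  acc 35  |  →8  ↓1
  @3  [0,1]  acc 49  |  →7  ↓2
  @4  [0,1]  acc 49  |  →0  ↓0
RS (3×3 grid), PE[0][1]:
  @0  [0,1]  acc 0  |  →0  ↓0
  @1  [0,1]  acc 93  |  →93  ↓9
  @2  [0,1]  acc 35  |  →35  ↓1
  @3  [0,1]  acc 83  |  →83  ↓7
  @4  [0,1]  acc 0  |  →0  ↓0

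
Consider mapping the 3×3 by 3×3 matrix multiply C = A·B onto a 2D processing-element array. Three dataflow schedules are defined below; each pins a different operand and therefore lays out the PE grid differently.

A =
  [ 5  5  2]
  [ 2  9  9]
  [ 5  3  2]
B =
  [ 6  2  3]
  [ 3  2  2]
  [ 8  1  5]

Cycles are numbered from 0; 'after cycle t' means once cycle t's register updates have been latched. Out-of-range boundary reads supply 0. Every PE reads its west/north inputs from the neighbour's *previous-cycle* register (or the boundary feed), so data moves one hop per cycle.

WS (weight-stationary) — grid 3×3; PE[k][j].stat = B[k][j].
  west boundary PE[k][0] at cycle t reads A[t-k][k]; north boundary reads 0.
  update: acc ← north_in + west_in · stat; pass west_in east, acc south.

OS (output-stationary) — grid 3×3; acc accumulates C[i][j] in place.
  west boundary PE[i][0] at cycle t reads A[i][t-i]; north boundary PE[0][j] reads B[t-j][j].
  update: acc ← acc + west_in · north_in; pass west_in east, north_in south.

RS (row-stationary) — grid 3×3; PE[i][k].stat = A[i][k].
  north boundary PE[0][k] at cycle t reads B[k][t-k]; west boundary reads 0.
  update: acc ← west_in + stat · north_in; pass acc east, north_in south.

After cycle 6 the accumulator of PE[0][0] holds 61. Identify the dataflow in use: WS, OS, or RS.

Under WS (3×3), PE[0][0]:
  0: (0,0).acc=30  regs=<5,30>
  1: (0,0).acc=12  regs=<2,12>
  2: (0,0).acc=30  regs=<5,30>
  3: (0,0).acc=0  regs=<0,0>
  4: (0,0).acc=0  regs=<0,0>
  5: (0,0).acc=0  regs=<0,0>
  6: (0,0).acc=0  regs=<0,0>
Under OS (3×3), PE[0][0]:
  0: (0,0).acc=30  regs=<5,6>
  1: (0,0).acc=45  regs=<5,3>
  2: (0,0).acc=61  regs=<2,8>
  3: (0,0).acc=61  regs=<0,0>
  4: (0,0).acc=61  regs=<0,0>
  5: (0,0).acc=61  regs=<0,0>
  6: (0,0).acc=61  regs=<0,0>
Under RS (3×3), PE[0][0]:
  0: (0,0).acc=30  regs=<30,6>
  1: (0,0).acc=10  regs=<10,2>
  2: (0,0).acc=15  regs=<15,3>
  3: (0,0).acc=0  regs=<0,0>
  4: (0,0).acc=0  regs=<0,0>
  5: (0,0).acc=0  regs=<0,0>
  6: (0,0).acc=0  regs=<0,0>

dataflow = OS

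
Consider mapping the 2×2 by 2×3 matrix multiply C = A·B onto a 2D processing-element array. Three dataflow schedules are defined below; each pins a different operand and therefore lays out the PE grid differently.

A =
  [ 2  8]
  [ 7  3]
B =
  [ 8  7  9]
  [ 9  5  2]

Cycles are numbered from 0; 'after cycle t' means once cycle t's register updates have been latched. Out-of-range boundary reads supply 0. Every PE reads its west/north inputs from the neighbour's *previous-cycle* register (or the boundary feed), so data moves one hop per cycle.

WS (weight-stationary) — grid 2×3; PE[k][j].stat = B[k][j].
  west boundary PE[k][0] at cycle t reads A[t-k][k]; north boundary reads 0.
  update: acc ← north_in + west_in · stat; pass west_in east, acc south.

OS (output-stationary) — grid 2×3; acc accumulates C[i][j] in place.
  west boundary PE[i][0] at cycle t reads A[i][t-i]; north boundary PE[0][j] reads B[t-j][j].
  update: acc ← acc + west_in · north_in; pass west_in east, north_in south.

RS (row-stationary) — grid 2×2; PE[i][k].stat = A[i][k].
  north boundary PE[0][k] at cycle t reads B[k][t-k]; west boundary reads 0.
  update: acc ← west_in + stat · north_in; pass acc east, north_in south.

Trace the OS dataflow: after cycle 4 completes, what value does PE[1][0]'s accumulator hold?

PE[1][0].acc = 83

OS (2×3). Following PE[1][0] plus its west/north inputs:
  0: (0,0).acc=16  regs=<2,8>
  0: (1,0).acc=0  regs=<0,0>
  1: (0,0).acc=88  regs=<8,9>
  1: (1,0).acc=56  regs=<7,8>
  2: (0,0).acc=88  regs=<0,0>
  2: (1,0).acc=83  regs=<3,9>
  3: (0,0).acc=88  regs=<0,0>
  3: (1,0).acc=83  regs=<0,0>
  4: (0,0).acc=88  regs=<0,0>
  4: (1,0).acc=83  regs=<0,0>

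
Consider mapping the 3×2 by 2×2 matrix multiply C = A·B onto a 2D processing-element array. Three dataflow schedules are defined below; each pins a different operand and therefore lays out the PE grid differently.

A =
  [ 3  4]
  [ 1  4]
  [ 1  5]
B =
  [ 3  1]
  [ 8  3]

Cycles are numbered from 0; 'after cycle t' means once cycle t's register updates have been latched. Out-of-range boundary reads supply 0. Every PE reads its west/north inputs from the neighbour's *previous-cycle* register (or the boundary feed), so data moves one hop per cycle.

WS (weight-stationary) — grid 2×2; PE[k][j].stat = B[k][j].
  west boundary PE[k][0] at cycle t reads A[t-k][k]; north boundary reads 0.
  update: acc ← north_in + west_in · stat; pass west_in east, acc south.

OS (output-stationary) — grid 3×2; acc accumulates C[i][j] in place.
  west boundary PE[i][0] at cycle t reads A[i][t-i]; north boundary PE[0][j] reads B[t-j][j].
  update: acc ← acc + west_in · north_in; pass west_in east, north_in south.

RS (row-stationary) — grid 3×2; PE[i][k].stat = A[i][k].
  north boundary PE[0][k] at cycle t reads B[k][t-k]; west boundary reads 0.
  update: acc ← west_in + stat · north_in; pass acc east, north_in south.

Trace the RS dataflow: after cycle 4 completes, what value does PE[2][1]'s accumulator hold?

PE[2][1].acc = 16

RS (3×2). Following PE[2][1] plus its west/north inputs:
  @0  [1,1]  acc 0  |  →0  ↓0
  @0  [2,0]  acc 0  |  →0  ↓0
  @0  [2,1]  acc 0  |  →0  ↓0
  @1  [1,1]  acc 0  |  →0  ↓0
  @1  [2,0]  acc 0  |  →0  ↓0
  @1  [2,1]  acc 0  |  →0  ↓0
  @2  [1,1]  acc 35  |  →35  ↓8
  @2  [2,0]  acc 3  |  →3  ↓3
  @2  [2,1]  acc 0  |  →0  ↓0
  @3  [1,1]  acc 13  |  →13  ↓3
  @3  [2,0]  acc 1  |  →1  ↓1
  @3  [2,1]  acc 43  |  →43  ↓8
  @4  [1,1]  acc 0  |  →0  ↓0
  @4  [2,0]  acc 0  |  →0  ↓0
  @4  [2,1]  acc 16  |  →16  ↓3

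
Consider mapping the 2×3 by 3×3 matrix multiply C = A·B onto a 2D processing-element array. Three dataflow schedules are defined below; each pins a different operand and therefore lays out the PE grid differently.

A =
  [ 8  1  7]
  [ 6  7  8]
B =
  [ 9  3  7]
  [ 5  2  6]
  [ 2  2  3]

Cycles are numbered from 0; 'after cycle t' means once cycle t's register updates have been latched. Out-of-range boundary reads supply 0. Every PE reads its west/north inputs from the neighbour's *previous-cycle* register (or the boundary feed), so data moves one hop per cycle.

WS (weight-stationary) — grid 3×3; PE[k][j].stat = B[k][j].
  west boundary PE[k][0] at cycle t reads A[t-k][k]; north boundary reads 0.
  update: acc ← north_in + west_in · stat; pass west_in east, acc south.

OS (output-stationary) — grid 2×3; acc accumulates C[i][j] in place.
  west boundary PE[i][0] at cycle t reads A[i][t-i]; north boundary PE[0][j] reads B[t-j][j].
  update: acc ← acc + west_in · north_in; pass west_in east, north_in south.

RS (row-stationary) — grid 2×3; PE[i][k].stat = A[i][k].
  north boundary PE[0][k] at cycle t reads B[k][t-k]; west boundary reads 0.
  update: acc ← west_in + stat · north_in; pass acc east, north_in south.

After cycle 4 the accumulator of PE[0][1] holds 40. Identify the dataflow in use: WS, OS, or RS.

WS [3×3] PE[0][1] across cycles:
  cycle 0: PE[0][1] → acc 0, east 0, south 0
  cycle 1: PE[0][1] → acc 24, east 8, south 24
  cycle 2: PE[0][1] → acc 18, east 6, south 18
  cycle 3: PE[0][1] → acc 0, east 0, south 0
  cycle 4: PE[0][1] → acc 0, east 0, south 0
OS [2×3] PE[0][1] across cycles:
  cycle 0: PE[0][1] → acc 0, east 0, south 0
  cycle 1: PE[0][1] → acc 24, east 8, south 3
  cycle 2: PE[0][1] → acc 26, east 1, south 2
  cycle 3: PE[0][1] → acc 40, east 7, south 2
  cycle 4: PE[0][1] → acc 40, east 0, south 0
RS [2×3] PE[0][1] across cycles:
  cycle 0: PE[0][1] → acc 0, east 0, south 0
  cycle 1: PE[0][1] → acc 77, east 77, south 5
  cycle 2: PE[0][1] → acc 26, east 26, south 2
  cycle 3: PE[0][1] → acc 62, east 62, south 6
  cycle 4: PE[0][1] → acc 0, east 0, south 0

dataflow = OS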